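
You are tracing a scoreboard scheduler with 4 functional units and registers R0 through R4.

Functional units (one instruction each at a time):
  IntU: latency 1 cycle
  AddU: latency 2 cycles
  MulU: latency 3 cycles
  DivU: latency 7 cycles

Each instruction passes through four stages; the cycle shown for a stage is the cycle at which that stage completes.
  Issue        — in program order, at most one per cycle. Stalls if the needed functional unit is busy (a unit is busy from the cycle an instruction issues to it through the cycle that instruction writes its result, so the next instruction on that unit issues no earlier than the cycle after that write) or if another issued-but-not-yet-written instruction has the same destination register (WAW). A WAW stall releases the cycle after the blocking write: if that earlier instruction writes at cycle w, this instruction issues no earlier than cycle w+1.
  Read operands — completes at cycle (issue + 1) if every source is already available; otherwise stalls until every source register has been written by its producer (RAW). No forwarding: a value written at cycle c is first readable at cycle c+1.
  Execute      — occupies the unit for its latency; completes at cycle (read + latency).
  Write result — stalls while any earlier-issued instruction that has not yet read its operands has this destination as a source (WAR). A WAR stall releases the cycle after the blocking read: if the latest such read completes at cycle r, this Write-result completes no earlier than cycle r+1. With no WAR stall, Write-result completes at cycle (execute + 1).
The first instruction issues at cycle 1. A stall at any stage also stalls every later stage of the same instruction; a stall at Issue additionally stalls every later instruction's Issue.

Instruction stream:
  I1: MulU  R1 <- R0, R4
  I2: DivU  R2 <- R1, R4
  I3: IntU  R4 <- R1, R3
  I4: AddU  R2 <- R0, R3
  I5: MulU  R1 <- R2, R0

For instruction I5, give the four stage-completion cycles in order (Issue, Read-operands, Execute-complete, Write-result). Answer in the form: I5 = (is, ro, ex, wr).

t=1  I1 dispatched to MulU
t=2  I1 operands ready | I2 dispatched to DivU
t=3  I3 dispatched to IntU
t=5  I1 complete
t=6  R1←I1
t=7  I2 operands ready | I3 operands ready
t=8  I3 complete
t=9  R4←I3
t=14  I2 complete
t=15  R2←I2
t=16  I4 dispatched to AddU
t=17  I4 operands ready | I5 dispatched to MulU
t=19  I4 complete
t=20  R2←I4
t=21  I5 operands ready
t=24  I5 complete
t=25  R1←I5

I5 = (17, 21, 24, 25)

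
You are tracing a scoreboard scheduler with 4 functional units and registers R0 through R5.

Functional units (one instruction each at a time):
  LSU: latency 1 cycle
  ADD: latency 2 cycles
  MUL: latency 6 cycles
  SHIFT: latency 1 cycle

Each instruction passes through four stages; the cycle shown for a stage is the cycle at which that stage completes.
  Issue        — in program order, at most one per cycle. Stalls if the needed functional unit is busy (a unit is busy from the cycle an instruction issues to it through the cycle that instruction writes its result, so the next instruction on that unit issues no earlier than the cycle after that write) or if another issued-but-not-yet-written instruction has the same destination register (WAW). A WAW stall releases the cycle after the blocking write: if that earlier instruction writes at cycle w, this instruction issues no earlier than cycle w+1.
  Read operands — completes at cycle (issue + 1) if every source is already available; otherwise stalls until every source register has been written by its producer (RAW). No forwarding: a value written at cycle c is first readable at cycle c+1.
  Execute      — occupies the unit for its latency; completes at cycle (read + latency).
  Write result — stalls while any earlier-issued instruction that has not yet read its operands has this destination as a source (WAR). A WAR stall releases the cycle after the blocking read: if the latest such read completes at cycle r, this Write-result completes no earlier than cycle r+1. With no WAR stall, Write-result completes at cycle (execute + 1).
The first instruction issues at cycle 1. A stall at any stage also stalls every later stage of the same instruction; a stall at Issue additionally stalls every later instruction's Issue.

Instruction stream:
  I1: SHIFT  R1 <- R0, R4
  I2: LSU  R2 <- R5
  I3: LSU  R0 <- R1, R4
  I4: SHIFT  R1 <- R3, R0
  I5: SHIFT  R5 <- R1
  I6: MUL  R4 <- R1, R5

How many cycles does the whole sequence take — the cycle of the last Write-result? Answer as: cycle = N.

cycle = 24

I1: IS=1 RO=2 EX=3 WR=4
I2: IS=2 RO=3 EX=4 WR=5
I3: IS=6 RO=7 EX=8 WR=9  [struct: LSU busy until I2 writes@5]
I4: IS=7 RO=10 EX=11 WR=12  [RAW R0: wait I3 write@9]
I5: IS=13 RO=14 EX=15 WR=16  [struct: SHIFT busy until I4 writes@12]
I6: IS=14 RO=17 EX=23 WR=24  [RAW R5: wait I5 write@16]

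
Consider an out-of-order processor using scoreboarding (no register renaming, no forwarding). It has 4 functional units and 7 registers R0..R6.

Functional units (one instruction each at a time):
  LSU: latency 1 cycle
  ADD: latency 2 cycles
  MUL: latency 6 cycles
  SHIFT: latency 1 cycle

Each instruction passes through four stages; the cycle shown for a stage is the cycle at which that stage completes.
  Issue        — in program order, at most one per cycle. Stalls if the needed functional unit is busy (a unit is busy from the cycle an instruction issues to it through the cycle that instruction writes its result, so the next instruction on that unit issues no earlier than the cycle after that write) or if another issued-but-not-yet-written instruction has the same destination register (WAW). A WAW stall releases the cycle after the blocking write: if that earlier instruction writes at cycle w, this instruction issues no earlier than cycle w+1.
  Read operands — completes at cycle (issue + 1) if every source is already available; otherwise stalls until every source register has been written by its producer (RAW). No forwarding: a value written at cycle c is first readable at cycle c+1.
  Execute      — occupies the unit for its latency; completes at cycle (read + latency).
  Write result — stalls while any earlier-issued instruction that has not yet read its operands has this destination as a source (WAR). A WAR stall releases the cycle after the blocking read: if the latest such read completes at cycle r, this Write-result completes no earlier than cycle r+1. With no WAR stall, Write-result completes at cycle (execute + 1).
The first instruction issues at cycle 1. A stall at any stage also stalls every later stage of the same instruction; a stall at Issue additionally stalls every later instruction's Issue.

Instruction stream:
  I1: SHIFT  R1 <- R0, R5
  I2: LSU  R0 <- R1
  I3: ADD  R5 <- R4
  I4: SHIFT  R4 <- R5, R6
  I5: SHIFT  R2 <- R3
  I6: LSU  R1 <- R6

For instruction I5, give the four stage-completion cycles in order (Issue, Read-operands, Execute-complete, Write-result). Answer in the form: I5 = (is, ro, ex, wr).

[I1] 1/2/3/4
[I2] 2/5/6/7  (RAW R1: wait I1 write@4)
[I3] 3/4/6/7
[I4] 5/8/9/10  (struct: SHIFT busy until I1 writes@4; RAW R5: wait I3 write@7)
[I5] 11/12/13/14  (struct: SHIFT busy until I4 writes@10)
[I6] 12/13/14/15

I5 = (11, 12, 13, 14)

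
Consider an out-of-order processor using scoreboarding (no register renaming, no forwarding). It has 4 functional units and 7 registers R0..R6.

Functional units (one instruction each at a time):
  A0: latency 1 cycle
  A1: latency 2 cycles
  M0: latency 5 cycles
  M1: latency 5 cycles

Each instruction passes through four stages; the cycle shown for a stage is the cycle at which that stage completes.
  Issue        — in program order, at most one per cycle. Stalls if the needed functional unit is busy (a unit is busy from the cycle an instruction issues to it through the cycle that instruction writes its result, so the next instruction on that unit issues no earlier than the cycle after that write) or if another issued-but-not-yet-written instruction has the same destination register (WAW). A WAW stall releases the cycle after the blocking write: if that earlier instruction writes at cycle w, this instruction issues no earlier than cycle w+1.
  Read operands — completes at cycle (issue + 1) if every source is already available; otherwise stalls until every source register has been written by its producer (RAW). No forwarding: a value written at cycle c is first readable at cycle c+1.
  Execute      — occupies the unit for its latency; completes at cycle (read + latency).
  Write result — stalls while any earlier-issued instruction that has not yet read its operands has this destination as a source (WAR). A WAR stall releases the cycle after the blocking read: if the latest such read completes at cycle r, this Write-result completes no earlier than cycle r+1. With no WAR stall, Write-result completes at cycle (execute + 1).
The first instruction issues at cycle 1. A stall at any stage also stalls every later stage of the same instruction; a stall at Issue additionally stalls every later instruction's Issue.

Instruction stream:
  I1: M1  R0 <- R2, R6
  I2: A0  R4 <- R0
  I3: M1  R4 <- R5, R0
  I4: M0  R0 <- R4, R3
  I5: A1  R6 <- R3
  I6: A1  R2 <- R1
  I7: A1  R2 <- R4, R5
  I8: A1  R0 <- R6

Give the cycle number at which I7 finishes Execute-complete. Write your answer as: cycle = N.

cycle = 27

[I1] 1/2/7/8
[I2] 2/9/10/11  (RAW R0: wait I1 write@8)
[I3] 12/13/18/19  (WAW R4: wait I2 write@11)
[I4] 13/20/25/26  (RAW R4: wait I3 write@19)
[I5] 14/15/17/18
[I6] 19/20/22/23  (struct: A1 busy until I5 writes@18)
[I7] 24/25/27/28  (struct: A1 busy until I6 writes@23)
[I8] 29/30/32/33  (struct: A1 busy until I7 writes@28)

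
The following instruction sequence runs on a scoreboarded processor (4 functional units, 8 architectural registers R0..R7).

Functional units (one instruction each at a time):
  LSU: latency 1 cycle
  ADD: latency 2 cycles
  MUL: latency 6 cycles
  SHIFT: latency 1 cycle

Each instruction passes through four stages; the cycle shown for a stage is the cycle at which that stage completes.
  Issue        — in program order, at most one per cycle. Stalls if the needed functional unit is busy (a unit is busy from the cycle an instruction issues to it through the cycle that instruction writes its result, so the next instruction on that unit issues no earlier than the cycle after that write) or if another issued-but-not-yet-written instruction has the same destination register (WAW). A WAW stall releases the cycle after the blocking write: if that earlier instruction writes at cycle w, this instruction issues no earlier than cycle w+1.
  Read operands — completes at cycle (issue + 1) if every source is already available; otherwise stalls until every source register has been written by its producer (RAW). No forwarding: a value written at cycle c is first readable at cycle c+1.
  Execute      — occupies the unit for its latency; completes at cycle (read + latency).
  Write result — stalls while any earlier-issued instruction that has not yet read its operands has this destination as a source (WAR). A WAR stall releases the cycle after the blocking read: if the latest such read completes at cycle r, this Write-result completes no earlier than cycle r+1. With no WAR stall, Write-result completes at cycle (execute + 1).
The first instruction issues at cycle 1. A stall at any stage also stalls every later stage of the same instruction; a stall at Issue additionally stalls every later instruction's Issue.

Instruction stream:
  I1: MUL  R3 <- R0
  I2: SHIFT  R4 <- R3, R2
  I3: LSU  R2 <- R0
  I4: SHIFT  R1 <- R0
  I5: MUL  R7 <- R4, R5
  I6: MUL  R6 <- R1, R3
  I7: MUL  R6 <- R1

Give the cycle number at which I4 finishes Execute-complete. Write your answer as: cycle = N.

I1  is:1  ro:2  ex:8  wr:9
I2  is:2  ro:10  ex:11  wr:12  — RAW R3: wait I1 write@9
I3  is:3  ro:4  ex:5  wr:11  — WAR R2: wait I2 read@10
I4  is:13  ro:14  ex:15  wr:16  — struct: SHIFT busy until I2 writes@12
I5  is:14  ro:15  ex:21  wr:22
I6  is:23  ro:24  ex:30  wr:31  — struct: MUL busy until I5 writes@22
I7  is:32  ro:33  ex:39  wr:40  — struct: MUL busy until I6 writes@31

cycle = 15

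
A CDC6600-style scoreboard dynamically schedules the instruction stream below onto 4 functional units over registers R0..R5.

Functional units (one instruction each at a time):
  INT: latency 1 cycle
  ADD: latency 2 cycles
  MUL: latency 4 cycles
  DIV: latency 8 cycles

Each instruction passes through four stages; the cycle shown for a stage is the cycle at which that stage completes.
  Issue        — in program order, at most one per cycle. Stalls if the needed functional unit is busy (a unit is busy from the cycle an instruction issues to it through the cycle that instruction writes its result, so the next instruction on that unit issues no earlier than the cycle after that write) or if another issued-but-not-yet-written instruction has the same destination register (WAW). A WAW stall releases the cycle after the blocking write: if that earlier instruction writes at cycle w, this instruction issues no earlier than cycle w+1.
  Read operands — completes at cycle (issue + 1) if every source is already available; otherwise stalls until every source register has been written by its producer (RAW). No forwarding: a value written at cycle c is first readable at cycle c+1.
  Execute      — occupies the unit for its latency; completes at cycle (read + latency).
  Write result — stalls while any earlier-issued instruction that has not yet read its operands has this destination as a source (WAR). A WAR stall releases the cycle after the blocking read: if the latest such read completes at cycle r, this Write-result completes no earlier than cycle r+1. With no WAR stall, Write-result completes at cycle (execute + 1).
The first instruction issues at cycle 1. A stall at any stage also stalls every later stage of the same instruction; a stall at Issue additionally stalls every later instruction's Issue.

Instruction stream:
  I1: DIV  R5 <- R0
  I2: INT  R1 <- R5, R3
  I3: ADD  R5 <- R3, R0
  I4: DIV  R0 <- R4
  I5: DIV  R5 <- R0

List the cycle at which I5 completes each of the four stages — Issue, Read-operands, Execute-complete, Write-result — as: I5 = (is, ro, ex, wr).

[I1] 1/2/10/11
[I2] 2/12/13/14  (RAW R5: wait I1 write@11)
[I3] 12/13/15/16  (WAW R5: wait I1 write@11)
[I4] 13/14/22/23
[I5] 24/25/33/34  (struct: DIV busy until I4 writes@23)

I5 = (24, 25, 33, 34)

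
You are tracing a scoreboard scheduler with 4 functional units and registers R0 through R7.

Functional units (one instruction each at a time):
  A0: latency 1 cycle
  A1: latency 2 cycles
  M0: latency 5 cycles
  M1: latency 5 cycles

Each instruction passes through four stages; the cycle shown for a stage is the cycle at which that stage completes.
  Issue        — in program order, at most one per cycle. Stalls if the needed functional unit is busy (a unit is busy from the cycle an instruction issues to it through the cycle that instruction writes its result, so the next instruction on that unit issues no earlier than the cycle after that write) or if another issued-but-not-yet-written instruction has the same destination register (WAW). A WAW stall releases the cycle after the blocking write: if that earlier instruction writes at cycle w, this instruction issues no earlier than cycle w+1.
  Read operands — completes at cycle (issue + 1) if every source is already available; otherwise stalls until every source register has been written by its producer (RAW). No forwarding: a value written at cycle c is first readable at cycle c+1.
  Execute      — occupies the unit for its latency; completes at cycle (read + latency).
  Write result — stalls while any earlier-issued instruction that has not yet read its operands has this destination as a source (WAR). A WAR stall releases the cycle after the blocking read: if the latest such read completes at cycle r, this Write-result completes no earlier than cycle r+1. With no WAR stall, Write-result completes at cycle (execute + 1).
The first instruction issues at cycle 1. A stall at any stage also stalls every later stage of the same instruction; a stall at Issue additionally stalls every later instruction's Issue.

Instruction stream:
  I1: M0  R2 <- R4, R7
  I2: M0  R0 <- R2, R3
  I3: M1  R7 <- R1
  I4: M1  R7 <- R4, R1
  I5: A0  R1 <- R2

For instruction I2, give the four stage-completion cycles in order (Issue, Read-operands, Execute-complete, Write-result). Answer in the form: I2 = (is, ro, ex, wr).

I2 = (9, 10, 15, 16)

  I1 | 1 | 2 | 7 | 8
  I2 | 9 | 10 | 15 | 16   struct: M0 busy until I1 writes@8
  I3 | 10 | 11 | 16 | 17
  I4 | 18 | 19 | 24 | 25   struct: M1 busy until I3 writes@17
  I5 | 19 | 20 | 21 | 22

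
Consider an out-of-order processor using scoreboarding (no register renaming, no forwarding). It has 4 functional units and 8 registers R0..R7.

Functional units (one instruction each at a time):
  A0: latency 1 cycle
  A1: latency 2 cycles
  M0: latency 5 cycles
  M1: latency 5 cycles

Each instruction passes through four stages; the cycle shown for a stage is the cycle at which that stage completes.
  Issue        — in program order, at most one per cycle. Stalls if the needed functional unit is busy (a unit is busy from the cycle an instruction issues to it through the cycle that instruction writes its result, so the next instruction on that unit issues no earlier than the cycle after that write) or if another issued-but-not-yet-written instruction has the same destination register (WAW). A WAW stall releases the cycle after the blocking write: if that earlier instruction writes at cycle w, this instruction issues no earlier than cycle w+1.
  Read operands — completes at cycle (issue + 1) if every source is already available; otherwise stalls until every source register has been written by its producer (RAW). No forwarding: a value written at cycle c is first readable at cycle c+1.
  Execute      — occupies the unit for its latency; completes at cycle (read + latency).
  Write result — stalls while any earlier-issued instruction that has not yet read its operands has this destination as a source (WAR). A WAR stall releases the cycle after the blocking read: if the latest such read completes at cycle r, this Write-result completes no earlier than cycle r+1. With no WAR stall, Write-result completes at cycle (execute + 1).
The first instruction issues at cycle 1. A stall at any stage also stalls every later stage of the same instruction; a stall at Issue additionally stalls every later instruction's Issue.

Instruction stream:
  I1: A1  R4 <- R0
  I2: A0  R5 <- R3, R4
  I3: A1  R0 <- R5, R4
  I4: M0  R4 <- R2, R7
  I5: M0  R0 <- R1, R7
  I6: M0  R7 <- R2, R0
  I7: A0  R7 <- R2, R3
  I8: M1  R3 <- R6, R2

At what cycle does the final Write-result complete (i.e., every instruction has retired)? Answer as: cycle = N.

cycle = 39

cycle 1: I1 dispatched to A1
cycle 2: I1 operands ready | I2 dispatched to A0
cycle 4: I1 complete
cycle 5: R4←I1
cycle 6: I2 operands ready | I3 dispatched to A1
cycle 7: I2 complete | I4 dispatched to M0
cycle 8: R5←I2 | I4 operands ready
cycle 9: I3 operands ready
cycle 11: I3 complete
cycle 12: R0←I3
cycle 13: I4 complete
cycle 14: R4←I4
cycle 15: I5 dispatched to M0
cycle 16: I5 operands ready
cycle 21: I5 complete
cycle 22: R0←I5
cycle 23: I6 dispatched to M0
cycle 24: I6 operands ready
cycle 29: I6 complete
cycle 30: R7←I6
cycle 31: I7 dispatched to A0
cycle 32: I7 operands ready | I8 dispatched to M1
cycle 33: I7 complete | I8 operands ready
cycle 34: R7←I7
cycle 38: I8 complete
cycle 39: R3←I8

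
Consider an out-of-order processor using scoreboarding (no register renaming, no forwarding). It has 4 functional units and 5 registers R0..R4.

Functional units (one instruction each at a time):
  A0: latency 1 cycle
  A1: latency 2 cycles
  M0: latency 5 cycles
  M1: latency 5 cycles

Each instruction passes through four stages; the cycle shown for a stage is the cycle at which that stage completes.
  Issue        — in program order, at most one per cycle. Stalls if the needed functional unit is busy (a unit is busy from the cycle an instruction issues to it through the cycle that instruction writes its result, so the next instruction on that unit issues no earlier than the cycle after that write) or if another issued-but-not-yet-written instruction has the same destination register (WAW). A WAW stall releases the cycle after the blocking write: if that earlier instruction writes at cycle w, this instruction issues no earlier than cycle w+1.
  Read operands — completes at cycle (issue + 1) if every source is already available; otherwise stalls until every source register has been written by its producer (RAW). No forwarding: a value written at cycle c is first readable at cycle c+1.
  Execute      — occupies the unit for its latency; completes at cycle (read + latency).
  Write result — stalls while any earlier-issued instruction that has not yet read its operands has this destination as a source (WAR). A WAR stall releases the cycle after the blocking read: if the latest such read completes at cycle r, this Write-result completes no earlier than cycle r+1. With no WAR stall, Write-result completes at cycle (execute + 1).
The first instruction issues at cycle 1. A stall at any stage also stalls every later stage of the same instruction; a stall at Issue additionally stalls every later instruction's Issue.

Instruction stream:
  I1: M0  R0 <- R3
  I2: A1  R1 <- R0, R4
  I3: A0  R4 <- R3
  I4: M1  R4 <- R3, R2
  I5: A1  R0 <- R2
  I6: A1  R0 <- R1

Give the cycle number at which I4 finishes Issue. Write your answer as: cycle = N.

cycle = 11

[I1] 1/2/7/8
[I2] 2/9/11/12  (RAW R0: wait I1 write@8)
[I3] 3/4/5/10  (WAR R4: wait I2 read@9)
[I4] 11/12/17/18  (WAW R4: wait I3 write@10)
[I5] 13/14/16/17  (struct: A1 busy until I2 writes@12)
[I6] 18/19/21/22  (struct: A1 busy until I5 writes@17)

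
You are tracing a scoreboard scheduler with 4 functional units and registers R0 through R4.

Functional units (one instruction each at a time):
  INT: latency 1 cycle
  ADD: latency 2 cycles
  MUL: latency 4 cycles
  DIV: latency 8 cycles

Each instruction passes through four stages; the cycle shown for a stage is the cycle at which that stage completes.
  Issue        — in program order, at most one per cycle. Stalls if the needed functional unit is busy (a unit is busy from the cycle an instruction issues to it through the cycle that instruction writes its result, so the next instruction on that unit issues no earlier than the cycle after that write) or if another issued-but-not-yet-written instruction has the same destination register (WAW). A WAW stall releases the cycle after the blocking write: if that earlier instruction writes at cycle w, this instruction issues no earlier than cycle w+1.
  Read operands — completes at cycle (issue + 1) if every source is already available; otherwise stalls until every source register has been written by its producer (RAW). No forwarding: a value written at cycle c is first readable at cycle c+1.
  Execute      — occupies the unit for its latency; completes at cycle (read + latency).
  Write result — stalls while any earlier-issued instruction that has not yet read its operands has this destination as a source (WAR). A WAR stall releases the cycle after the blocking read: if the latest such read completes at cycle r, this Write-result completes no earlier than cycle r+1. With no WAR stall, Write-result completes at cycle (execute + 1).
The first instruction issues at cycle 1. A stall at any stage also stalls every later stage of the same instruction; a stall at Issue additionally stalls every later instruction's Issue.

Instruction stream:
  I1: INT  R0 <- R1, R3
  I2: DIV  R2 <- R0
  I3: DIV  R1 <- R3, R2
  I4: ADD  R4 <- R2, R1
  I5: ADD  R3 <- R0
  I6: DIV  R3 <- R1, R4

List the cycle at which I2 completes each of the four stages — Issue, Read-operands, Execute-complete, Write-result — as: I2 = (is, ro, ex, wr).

I2 = (2, 5, 13, 14)

1) issue 1, read 2, done 3, write 4
2) issue 2, read 5, done 13, write 14  <RAW R0: wait I1 write@4>
3) issue 15, read 16, done 24, write 25  <struct: DIV busy until I2 writes@14>
4) issue 16, read 26, done 28, write 29  <RAW R1: wait I3 write@25>
5) issue 30, read 31, done 33, write 34  <struct: ADD busy until I4 writes@29>
6) issue 35, read 36, done 44, write 45  <WAW R3: wait I5 write@34>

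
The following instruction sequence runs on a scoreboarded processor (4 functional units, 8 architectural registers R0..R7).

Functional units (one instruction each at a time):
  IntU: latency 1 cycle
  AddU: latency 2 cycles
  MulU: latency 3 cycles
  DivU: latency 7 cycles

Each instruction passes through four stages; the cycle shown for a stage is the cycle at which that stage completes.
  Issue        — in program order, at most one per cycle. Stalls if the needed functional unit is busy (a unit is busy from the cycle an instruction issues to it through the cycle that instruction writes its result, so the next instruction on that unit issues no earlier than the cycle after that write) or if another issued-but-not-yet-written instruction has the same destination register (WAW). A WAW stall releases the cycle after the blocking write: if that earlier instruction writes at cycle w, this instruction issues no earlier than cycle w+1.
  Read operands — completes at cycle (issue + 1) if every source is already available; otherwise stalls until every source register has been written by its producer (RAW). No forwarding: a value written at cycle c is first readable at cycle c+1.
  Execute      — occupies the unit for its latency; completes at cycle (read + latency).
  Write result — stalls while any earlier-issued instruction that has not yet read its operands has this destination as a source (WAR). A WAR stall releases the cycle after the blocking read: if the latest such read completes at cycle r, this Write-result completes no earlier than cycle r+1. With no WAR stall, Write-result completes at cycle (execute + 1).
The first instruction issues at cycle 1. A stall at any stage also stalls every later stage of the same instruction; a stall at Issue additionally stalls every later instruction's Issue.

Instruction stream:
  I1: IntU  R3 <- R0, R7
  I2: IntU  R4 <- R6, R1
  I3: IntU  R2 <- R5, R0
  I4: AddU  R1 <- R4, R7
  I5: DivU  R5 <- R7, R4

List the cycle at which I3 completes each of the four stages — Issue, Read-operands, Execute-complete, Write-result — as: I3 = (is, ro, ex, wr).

[1] I1 issues→IntU
[2] I1 reads
[3] I1 exec-done
[4] I1 writes R3
[5] I2 issues→IntU
[6] I2 reads
[7] I2 exec-done
[8] I2 writes R4
[9] I3 issues→IntU
[10] I3 reads · I4 issues→AddU
[11] I3 exec-done · I4 reads · I5 issues→DivU
[12] I3 writes R2 · I5 reads
[13] I4 exec-done
[14] I4 writes R1
[19] I5 exec-done
[20] I5 writes R5

I3 = (9, 10, 11, 12)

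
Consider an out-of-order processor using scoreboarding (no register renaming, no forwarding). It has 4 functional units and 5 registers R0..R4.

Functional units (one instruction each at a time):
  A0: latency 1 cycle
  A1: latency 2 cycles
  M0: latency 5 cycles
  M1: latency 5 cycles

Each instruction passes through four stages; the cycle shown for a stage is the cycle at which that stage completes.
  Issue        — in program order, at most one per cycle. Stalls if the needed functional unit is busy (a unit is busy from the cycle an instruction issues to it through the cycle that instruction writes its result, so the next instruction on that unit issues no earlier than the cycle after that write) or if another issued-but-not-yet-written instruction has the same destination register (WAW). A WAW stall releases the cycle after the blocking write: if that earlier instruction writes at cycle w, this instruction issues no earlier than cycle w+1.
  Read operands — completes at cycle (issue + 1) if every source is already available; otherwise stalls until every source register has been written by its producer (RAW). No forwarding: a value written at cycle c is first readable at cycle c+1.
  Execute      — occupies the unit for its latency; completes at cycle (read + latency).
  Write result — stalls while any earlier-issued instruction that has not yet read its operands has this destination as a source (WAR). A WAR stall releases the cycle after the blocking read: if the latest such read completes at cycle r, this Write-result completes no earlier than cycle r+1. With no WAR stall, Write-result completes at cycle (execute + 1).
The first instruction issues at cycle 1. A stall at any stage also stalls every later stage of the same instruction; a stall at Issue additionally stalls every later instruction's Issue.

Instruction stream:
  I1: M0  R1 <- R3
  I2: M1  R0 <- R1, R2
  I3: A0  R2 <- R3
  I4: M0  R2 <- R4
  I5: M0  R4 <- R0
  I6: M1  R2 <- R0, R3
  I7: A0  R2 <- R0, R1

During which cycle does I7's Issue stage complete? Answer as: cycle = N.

t=1  issue I1 (M0)
t=2  I1 read-ops, issue I2 (M1)
t=3  issue I3 (A0)
t=4  I3 read-ops
t=5  I3 finished on A0
t=7  I1 finished on M0
t=8  I1→R1
t=9  I2 read-ops
t=10  I3→R2
t=11  issue I4 (M0)
t=12  I4 read-ops
t=14  I2 finished on M1
t=15  I2→R0
t=17  I4 finished on M0
t=18  I4→R2
t=19  issue I5 (M0)
t=20  I5 read-ops, issue I6 (M1)
t=21  I6 read-ops
t=25  I5 finished on M0
t=26  I5→R4, I6 finished on M1
t=27  I6→R2
t=28  issue I7 (A0)
t=29  I7 read-ops
t=30  I7 finished on A0
t=31  I7→R2

cycle = 28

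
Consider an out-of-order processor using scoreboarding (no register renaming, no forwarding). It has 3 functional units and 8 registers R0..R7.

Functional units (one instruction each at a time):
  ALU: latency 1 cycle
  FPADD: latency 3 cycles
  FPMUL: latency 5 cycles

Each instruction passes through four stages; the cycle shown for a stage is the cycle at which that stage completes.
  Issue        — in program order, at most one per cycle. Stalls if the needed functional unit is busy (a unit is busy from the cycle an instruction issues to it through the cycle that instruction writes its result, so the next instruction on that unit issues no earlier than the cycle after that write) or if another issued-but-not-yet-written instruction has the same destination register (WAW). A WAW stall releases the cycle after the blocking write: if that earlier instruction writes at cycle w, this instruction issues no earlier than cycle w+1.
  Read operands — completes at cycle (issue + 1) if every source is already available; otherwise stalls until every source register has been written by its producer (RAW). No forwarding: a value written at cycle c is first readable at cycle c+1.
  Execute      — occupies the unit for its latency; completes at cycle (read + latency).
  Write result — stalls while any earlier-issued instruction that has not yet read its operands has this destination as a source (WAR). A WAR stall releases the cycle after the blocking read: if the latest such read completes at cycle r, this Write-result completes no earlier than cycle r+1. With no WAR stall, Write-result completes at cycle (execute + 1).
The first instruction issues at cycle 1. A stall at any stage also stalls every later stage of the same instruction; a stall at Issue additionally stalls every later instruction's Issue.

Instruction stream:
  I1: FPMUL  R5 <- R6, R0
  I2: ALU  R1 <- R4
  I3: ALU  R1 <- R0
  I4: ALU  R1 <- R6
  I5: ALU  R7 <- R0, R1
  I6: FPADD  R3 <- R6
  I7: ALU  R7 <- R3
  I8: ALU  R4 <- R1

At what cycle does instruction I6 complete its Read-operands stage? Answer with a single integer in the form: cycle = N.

c1: I1 issues→FPMUL
c2: I1 reads, I2 issues→ALU
c3: I2 reads
c4: I2 exec-done
c5: I2 writes R1
c6: I3 issues→ALU
c7: I1 exec-done, I3 reads
c8: I1 writes R5, I3 exec-done
c9: I3 writes R1
c10: I4 issues→ALU
c11: I4 reads
c12: I4 exec-done
c13: I4 writes R1
c14: I5 issues→ALU
c15: I5 reads, I6 issues→FPADD
c16: I5 exec-done, I6 reads
c17: I5 writes R7
c18: I7 issues→ALU
c19: I6 exec-done
c20: I6 writes R3
c21: I7 reads
c22: I7 exec-done
c23: I7 writes R7
c24: I8 issues→ALU
c25: I8 reads
c26: I8 exec-done
c27: I8 writes R4

cycle = 16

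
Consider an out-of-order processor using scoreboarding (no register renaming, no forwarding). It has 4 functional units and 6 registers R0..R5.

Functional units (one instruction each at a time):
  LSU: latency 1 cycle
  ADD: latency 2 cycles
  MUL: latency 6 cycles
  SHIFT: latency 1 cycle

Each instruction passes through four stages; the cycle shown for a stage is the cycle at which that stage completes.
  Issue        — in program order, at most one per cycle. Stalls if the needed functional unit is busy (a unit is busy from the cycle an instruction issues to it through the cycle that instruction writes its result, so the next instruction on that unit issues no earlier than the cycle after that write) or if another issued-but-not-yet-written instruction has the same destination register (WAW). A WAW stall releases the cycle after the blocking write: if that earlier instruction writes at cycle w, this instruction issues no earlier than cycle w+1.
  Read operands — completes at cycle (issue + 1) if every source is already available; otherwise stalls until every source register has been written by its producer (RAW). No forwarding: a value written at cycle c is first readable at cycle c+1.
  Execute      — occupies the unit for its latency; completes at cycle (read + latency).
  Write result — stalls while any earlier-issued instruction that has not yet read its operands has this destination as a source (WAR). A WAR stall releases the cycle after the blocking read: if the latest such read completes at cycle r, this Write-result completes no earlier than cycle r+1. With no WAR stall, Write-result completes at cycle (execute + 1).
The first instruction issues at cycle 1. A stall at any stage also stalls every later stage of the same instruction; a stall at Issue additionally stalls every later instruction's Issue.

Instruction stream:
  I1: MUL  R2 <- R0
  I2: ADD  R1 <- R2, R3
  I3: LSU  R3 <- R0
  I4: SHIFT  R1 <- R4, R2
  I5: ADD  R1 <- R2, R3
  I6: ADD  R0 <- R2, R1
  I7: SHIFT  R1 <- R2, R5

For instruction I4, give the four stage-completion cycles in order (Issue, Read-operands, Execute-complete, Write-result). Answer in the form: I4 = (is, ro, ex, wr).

I4 = (14, 15, 16, 17)

c1: issue I1 (MUL)
c2: I1 read-ops · issue I2 (ADD)
c3: issue I3 (LSU)
c4: I3 read-ops
c5: I3 finished on LSU
c8: I1 finished on MUL
c9: I1→R2
c10: I2 read-ops
c11: I3→R3
c12: I2 finished on ADD
c13: I2→R1
c14: issue I4 (SHIFT)
c15: I4 read-ops
c16: I4 finished on SHIFT
c17: I4→R1
c18: issue I5 (ADD)
c19: I5 read-ops
c21: I5 finished on ADD
c22: I5→R1
c23: issue I6 (ADD)
c24: I6 read-ops · issue I7 (SHIFT)
c25: I7 read-ops
c26: I6 finished on ADD · I7 finished on SHIFT
c27: I6→R0 · I7→R1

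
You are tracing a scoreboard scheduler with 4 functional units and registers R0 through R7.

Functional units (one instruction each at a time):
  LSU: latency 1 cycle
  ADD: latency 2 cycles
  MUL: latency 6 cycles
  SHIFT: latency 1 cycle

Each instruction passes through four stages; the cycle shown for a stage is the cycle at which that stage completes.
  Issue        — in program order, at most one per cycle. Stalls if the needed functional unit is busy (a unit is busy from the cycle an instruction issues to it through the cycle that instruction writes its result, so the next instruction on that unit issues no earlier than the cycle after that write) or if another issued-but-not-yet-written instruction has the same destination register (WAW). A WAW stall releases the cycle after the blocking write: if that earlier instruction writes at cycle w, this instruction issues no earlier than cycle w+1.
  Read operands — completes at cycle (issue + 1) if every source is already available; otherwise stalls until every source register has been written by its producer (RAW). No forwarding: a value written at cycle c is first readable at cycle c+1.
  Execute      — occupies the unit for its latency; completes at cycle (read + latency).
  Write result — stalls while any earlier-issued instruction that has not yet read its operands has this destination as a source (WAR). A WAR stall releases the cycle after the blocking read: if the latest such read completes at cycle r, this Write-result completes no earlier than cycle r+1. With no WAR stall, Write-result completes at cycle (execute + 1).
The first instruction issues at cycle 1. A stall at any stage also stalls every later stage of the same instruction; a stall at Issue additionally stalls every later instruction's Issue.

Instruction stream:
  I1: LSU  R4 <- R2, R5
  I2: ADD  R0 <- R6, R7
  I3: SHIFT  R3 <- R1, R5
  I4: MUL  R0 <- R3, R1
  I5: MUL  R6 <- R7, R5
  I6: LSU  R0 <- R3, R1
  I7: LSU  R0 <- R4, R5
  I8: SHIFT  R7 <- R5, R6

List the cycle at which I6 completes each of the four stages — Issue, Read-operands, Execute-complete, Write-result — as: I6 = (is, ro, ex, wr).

[I1] 1/2/3/4
[I2] 2/3/5/6
[I3] 3/4/5/6
[I4] 7/8/14/15  (WAW R0: wait I2 write@6)
[I5] 16/17/23/24  (struct: MUL busy until I4 writes@15)
[I6] 17/18/19/20
[I7] 21/22/23/24  (struct: LSU busy until I6 writes@20)
[I8] 22/25/26/27  (RAW R6: wait I5 write@24)

I6 = (17, 18, 19, 20)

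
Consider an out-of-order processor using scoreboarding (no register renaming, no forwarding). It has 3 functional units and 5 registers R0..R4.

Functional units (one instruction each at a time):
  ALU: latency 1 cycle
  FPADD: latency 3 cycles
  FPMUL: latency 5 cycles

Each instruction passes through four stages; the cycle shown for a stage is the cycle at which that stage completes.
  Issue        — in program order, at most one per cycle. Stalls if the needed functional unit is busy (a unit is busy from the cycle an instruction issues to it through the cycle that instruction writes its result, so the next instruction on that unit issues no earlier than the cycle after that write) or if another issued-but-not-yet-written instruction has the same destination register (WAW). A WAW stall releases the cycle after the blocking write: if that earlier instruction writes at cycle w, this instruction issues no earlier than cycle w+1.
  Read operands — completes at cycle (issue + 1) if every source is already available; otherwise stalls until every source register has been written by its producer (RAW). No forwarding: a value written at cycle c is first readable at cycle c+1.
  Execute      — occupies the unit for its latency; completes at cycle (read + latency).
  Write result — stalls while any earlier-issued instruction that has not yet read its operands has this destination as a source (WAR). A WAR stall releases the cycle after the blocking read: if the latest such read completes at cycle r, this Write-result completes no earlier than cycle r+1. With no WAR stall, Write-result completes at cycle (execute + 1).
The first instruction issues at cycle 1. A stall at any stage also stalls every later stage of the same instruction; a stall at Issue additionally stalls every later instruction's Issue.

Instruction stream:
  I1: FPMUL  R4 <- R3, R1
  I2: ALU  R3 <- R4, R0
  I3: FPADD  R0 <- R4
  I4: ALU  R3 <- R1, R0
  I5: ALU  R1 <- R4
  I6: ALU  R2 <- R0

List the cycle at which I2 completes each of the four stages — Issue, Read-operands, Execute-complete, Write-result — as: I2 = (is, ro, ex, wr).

I1 -> (1, 2, 7, 8)
I2 -> (2, 9, 10, 11)  // RAW R4: wait I1 write@8
I3 -> (3, 9, 12, 13)  // RAW R4: wait I1 write@8
I4 -> (12, 14, 15, 16)  // struct: ALU busy until I2 writes@11, RAW R0: wait I3 write@13
I5 -> (17, 18, 19, 20)  // struct: ALU busy until I4 writes@16
I6 -> (21, 22, 23, 24)  // struct: ALU busy until I5 writes@20

I2 = (2, 9, 10, 11)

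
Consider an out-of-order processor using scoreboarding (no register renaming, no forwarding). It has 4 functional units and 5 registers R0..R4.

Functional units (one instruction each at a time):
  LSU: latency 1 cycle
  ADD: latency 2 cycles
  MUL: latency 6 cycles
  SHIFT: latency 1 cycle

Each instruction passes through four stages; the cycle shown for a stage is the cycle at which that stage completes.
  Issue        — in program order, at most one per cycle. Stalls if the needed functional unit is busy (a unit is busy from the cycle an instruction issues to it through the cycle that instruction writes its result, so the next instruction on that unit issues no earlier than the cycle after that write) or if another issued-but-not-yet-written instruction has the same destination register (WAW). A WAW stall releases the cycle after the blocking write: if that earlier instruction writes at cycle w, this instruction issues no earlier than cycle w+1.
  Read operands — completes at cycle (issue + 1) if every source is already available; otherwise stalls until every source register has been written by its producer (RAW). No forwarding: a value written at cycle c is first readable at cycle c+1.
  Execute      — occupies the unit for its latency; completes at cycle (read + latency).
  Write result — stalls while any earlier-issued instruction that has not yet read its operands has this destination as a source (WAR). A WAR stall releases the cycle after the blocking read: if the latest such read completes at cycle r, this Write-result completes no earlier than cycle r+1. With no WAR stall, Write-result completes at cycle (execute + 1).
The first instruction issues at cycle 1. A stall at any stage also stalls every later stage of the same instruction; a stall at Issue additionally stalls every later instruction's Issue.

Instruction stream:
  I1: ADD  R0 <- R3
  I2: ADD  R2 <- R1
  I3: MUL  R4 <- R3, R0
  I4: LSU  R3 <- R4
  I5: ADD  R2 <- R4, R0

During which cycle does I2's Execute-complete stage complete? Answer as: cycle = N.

cycle = 9

c1: I1 issues→ADD
c2: I1 reads
c4: I1 exec-done
c5: I1 writes R0
c6: I2 issues→ADD
c7: I2 reads; I3 issues→MUL
c8: I3 reads; I4 issues→LSU
c9: I2 exec-done
c10: I2 writes R2
c11: I5 issues→ADD
c14: I3 exec-done
c15: I3 writes R4
c16: I4 reads; I5 reads
c17: I4 exec-done
c18: I4 writes R3; I5 exec-done
c19: I5 writes R2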